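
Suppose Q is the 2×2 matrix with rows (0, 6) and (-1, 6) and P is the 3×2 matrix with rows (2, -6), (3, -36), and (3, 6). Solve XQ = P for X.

X = [[1, -2], [-3, -3], [4, -3]]

Right-multiplying both sides by Q⁻¹ gives X = PQ⁻¹.
det Q = 6; the adjugate gives Q⁻¹ = [[1, -1], [1/6, 0]].
X = PQ⁻¹ = [[2, -6], [3, -36], [3, 6]] · [[1, -1], [1/6, 0]] = [[1, -2], [-3, -3], [4, -3]].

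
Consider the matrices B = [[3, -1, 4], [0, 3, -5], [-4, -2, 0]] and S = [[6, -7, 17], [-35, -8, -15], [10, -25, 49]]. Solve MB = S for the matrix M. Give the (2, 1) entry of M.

-5

Right-multiplying both sides by B⁻¹ gives M = SB⁻¹.
B has determinant -2; B⁻¹ = [[5, 4, 7/2], [-10, -8, -15/2], [-6, -5, -9/2]].
M = SB⁻¹ = [[6, -7, 17], [-35, -8, -15], [10, -25, 49]] · [[5, 4, 7/2], [-10, -8, -15/2], [-6, -5, -9/2]] = [[-2, -5, -3], [-5, -1, 5], [6, -5, 2]].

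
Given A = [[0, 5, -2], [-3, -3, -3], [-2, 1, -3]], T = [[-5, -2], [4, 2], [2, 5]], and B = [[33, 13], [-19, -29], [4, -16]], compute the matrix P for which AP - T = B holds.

AP = B + T = [[28, 11], [-15, -27], [6, -11]].
Left-multiplying both sides by A⁻¹ gives P = A⁻¹(B + T).
det A = 3; the adjugate gives A⁻¹ = [[4, 13/3, -7], [-1, -4/3, 2], [-3, -10/3, 5]].
P = A⁻¹(B + T) = [[5, 4], [4, 3], [-4, 2]].

P = [[5, 4], [4, 3], [-4, 2]]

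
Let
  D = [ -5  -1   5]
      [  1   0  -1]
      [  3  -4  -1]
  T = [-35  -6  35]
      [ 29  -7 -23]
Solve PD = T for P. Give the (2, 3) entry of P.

Right-multiplying both sides by D⁻¹ gives P = TD⁻¹.
det D = 2; the adjugate gives D⁻¹ = [[-2, -21/2, 1/2], [-1, -5, 0], [-2, -23/2, 1/2]].
P = TD⁻¹ = [[-35, -6, 35], [29, -7, -23]] · [[-2, -21/2, 1/2], [-1, -5, 0], [-2, -23/2, 1/2]] = [[6, -5, 0], [-5, -5, 3]].

3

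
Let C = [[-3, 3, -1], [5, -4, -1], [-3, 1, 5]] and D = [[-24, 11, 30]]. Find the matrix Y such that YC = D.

Right-multiplying both sides by C⁻¹ gives Y = DC⁻¹.
C has determinant -2; C⁻¹ = [[19/2, 8, 7/2], [11, 9, 4], [7/2, 3, 3/2]].
Y = DC⁻¹ = [[-24, 11, 30]] · [[19/2, 8, 7/2], [11, 9, 4], [7/2, 3, 3/2]] = [[-2, -3, 5]].

Y = [[-2, -3, 5]]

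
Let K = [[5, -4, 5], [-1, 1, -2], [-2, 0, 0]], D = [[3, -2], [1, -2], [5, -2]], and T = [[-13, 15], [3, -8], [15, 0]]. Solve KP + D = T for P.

P = [[-5, -1], [-1, -3], [1, 2]]

KP = T − D = [[-16, 17], [2, -6], [10, 2]].
K is on the left of P, so left-multiply by K⁻¹: P = K⁻¹(T − D).
det K = -6; the adjugate gives K⁻¹ = [[0, 0, -1/2], [-2/3, -5/3, -5/6], [-1/3, -4/3, -1/6]].
P = K⁻¹(T − D) = [[-5, -1], [-1, -3], [1, 2]].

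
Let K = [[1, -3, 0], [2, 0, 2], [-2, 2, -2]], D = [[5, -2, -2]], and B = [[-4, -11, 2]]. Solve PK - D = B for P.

P = [[1, -5, -5]]

PK = B + D = [[1, -13, 0]].
K is on the right of P, so right-multiply by K⁻¹: P = (B + D)K⁻¹.
K has determinant -4; K⁻¹ = [[1, 3/2, 3/2], [0, 1/2, 1/2], [-1, -1, -3/2]].
P = (B + D)K⁻¹ = [[1, -5, -5]].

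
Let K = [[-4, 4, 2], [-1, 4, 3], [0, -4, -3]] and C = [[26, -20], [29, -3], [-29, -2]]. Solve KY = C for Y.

Left-multiplying both sides by K⁻¹ gives Y = K⁻¹C.
K has determinant -4; K⁻¹ = [[0, -1, -1], [3/4, -3, -5/2], [-1, 4, 3]].
Y = K⁻¹C = [[0, -1, -1], [3/4, -3, -5/2], [-1, 4, 3]] · [[26, -20], [29, -3], [-29, -2]] = [[0, 5], [5, -1], [3, 2]].

Y = [[0, 5], [5, -1], [3, 2]]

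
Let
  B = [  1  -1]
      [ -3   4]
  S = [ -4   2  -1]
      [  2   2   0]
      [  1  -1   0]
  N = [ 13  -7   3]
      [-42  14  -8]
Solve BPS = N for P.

P = [[-4, -3, 0], [-1, -3, -1]]

Left-multiply by B⁻¹ and right-multiply by S⁻¹: P = B⁻¹NS⁻¹.
det B = 1, so B⁻¹ = [[4, 1], [3, 1]].
det S = 4; the adjugate gives S⁻¹ = [[0, 1/4, 1/2], [0, 1/4, -1/2], [-1, -1/2, -3]].
B⁻¹N = [[10, -14, 4], [-3, -7, 1]].
P = (B⁻¹N)S⁻¹ = [[-4, -3, 0], [-1, -3, -1]].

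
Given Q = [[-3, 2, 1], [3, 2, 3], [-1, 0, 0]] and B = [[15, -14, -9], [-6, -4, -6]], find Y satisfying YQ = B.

Since Q sits to the right of Y, Y = BQ⁻¹.
det Q = -4, so Q⁻¹ = [[0, 0, -1], [3/4, -1/4, -3], [-1/2, 1/2, 3]].
Y = BQ⁻¹ = [[15, -14, -9], [-6, -4, -6]] · [[0, 0, -1], [3/4, -1/4, -3], [-1/2, 1/2, 3]] = [[-6, -1, 0], [0, -2, 0]].

Y = [[-6, -1, 0], [0, -2, 0]]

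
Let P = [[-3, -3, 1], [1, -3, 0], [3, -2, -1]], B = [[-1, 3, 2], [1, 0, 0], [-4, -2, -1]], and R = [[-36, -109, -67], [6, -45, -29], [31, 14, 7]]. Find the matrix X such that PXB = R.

X = [[2, -1, -3], [5, -2, -2], [-4, -2, 2]]

X = P⁻¹RB⁻¹ (apply P⁻¹ on the left and B⁻¹ on the right).
det P = -5; the adjugate gives P⁻¹ = [[-3/5, 1, -3/5], [-1/5, 0, -1/5], [-7/5, 3, -12/5]].
B has determinant -1; B⁻¹ = [[0, 1, 0], [-1, -9, -2], [2, 14, 3]].
P⁻¹R = [[9, 12, 7], [1, 19, 12], [-6, -16, -10]].
X = (P⁻¹R)B⁻¹ = [[2, -1, -3], [5, -2, -2], [-4, -2, 2]].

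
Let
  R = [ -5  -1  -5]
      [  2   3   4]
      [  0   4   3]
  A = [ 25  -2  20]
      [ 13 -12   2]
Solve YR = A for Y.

R is on the right of Y, so right-multiply by R⁻¹: Y = AR⁻¹.
det R = 1; the adjugate gives R⁻¹ = [[-7, -17, 11], [-6, -15, 10], [8, 20, -13]].
Y = AR⁻¹ = [[25, -2, 20], [13, -12, 2]] · [[-7, -17, 11], [-6, -15, 10], [8, 20, -13]] = [[-3, 5, -5], [-3, -1, -3]].

Y = [[-3, 5, -5], [-3, -1, -3]]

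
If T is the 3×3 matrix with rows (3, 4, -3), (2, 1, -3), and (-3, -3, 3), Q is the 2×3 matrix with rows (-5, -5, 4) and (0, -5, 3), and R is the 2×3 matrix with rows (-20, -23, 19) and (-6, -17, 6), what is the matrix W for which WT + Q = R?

W = [[-3, 0, 2], [-3, 3, 1]]

WT = R − Q = [[-15, -18, 15], [-6, -12, 3]].
Right-multiplying both sides by T⁻¹ gives W = (R − Q)T⁻¹.
det T = 3, so T⁻¹ = [[-2, -1, -3], [1, 0, 1], [-1, -1, -5/3]].
W = (R − Q)T⁻¹ = [[-3, 0, 2], [-3, 3, 1]].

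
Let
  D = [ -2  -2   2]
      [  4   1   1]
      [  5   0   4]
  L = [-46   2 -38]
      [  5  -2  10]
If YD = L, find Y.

Y = [[-4, -6, -6], [-2, -6, 5]]

Since D sits to the right of Y, Y = LD⁻¹.
D has determinant 4; D⁻¹ = [[1, 2, -1], [-11/4, -9/2, 5/2], [-5/4, -5/2, 3/2]].
Y = LD⁻¹ = [[-46, 2, -38], [5, -2, 10]] · [[1, 2, -1], [-11/4, -9/2, 5/2], [-5/4, -5/2, 3/2]] = [[-4, -6, -6], [-2, -6, 5]].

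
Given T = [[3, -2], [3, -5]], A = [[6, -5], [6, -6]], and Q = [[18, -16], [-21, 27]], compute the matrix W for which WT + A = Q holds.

WT = Q − A = [[12, -11], [-27, 33]].
Right-multiplying both sides by T⁻¹ gives W = (Q − A)T⁻¹.
T has determinant -9; T⁻¹ = [[5/9, -2/9], [1/3, -1/3]].
W = (Q − A)T⁻¹ = [[3, 1], [-4, -5]].

W = [[3, 1], [-4, -5]]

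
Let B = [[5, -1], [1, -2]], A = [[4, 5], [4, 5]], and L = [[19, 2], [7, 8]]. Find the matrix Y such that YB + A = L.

Y = [[3, 0], [1, -2]]

YB = L − A = [[15, -3], [3, 3]].
Since B sits to the right of Y, Y = (L − A)B⁻¹.
det B = -9, so B⁻¹ = [[2/9, -1/9], [1/9, -5/9]].
Y = (L − A)B⁻¹ = [[3, 0], [1, -2]].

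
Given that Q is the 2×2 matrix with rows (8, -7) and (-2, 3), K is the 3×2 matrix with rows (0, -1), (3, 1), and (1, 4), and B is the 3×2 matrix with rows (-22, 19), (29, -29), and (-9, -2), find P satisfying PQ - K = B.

PQ = B + K = [[-22, 18], [32, -28], [-8, 2]].
Since Q sits to the right of P, P = (B + K)Q⁻¹.
det Q = 10, so Q⁻¹ = [[3/10, 7/10], [1/5, 4/5]].
P = (B + K)Q⁻¹ = [[-3, -1], [4, 0], [-2, -4]].

P = [[-3, -1], [4, 0], [-2, -4]]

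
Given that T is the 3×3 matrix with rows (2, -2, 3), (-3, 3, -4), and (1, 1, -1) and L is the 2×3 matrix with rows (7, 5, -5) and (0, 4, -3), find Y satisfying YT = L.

Right-multiplying both sides by T⁻¹ gives Y = LT⁻¹.
det T = -2; the adjugate gives T⁻¹ = [[-1/2, -1/2, 1/2], [7/2, 5/2, 1/2], [3, 2, 0]].
Y = LT⁻¹ = [[7, 5, -5], [0, 4, -3]] · [[-1/2, -1/2, 1/2], [7/2, 5/2, 1/2], [3, 2, 0]] = [[-1, -1, 6], [5, 4, 2]].

Y = [[-1, -1, 6], [5, 4, 2]]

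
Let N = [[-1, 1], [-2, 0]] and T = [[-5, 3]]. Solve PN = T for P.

Right-multiplying both sides by N⁻¹ gives P = TN⁻¹.
det N = 2; the adjugate gives N⁻¹ = [[0, -1/2], [1, -1/2]].
P = TN⁻¹ = [[-5, 3]] · [[0, -1/2], [1, -1/2]] = [[3, 1]].

P = [[3, 1]]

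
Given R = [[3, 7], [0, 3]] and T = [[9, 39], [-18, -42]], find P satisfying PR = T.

P = [[3, 6], [-6, 0]]

Since R sits to the right of P, P = TR⁻¹.
det R = 9, so R⁻¹ = [[1/3, -7/9], [0, 1/3]].
P = TR⁻¹ = [[9, 39], [-18, -42]] · [[1/3, -7/9], [0, 1/3]] = [[3, 6], [-6, 0]].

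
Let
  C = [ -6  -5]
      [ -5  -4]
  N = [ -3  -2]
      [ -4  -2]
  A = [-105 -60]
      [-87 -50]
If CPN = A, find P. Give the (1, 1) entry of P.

Isolating P: multiply by C⁻¹ from the left and N⁻¹ from the right, so P = C⁻¹AN⁻¹.
det C = -1; the adjugate gives C⁻¹ = [[4, -5], [-5, 6]].
det N = -2, so N⁻¹ = [[1, -1], [-2, 3/2]].
C⁻¹A = [[15, 10], [3, 0]].
P = (C⁻¹A)N⁻¹ = [[-5, 0], [3, -3]].

-5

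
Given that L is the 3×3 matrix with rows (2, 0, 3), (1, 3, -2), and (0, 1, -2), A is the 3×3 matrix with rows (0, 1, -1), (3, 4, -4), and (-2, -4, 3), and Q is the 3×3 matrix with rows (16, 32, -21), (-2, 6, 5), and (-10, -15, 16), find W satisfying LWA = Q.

W = [[-5, -4, -4], [1, 0, -3], [2, 2, -1]]

Isolating W: multiply by L⁻¹ from the left and A⁻¹ from the right, so W = L⁻¹QA⁻¹.
det L = -5; the adjugate gives L⁻¹ = [[4/5, -3/5, 9/5], [-2/5, 4/5, -7/5], [-1/5, 2/5, -6/5]].
A has determinant 3; A⁻¹ = [[-4/3, 1/3, 0], [-1/3, -2/3, -1], [-4/3, -2/3, -1]].
L⁻¹Q = [[-4, -5, 9], [6, 13, -10], [8, 14, -13]].
W = (L⁻¹Q)A⁻¹ = [[-5, -4, -4], [1, 0, -3], [2, 2, -1]].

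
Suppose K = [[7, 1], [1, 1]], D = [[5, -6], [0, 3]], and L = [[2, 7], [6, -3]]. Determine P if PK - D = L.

PK = L + D = [[7, 1], [6, 0]].
Since K sits to the right of P, P = (L + D)K⁻¹.
K has determinant 6; K⁻¹ = [[1/6, -1/6], [-1/6, 7/6]].
P = (L + D)K⁻¹ = [[1, 0], [1, -1]].

P = [[1, 0], [1, -1]]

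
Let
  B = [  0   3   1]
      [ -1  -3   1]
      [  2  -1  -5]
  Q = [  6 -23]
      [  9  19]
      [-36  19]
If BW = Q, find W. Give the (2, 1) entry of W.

B is on the left of W, so left-multiply by B⁻¹: W = B⁻¹Q.
det B = -2; the adjugate gives B⁻¹ = [[-8, -7, -3], [3/2, 1, 1/2], [-7/2, -3, -3/2]].
W = B⁻¹Q = [[-8, -7, -3], [3/2, 1, 1/2], [-7/2, -3, -3/2]] · [[6, -23], [9, 19], [-36, 19]] = [[-3, -6], [0, -6], [6, -5]].

0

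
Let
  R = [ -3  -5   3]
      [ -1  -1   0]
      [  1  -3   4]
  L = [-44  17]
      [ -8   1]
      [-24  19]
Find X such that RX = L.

X = [[4, 0], [4, -1], [-4, 4]]

Since R multiplies X on the left, X = R⁻¹L.
det R = 4, so R⁻¹ = [[-1, 11/4, 3/4], [1, -15/4, -3/4], [1, -7/2, -1/2]].
X = R⁻¹L = [[-1, 11/4, 3/4], [1, -15/4, -3/4], [1, -7/2, -1/2]] · [[-44, 17], [-8, 1], [-24, 19]] = [[4, 0], [4, -1], [-4, 4]].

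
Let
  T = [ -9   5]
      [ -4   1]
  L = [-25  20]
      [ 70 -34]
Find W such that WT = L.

Right-multiplying both sides by T⁻¹ gives W = LT⁻¹.
det T = 11, so T⁻¹ = [[1/11, -5/11], [4/11, -9/11]].
W = LT⁻¹ = [[-25, 20], [70, -34]] · [[1/11, -5/11], [4/11, -9/11]] = [[5, -5], [-6, -4]].

W = [[5, -5], [-6, -4]]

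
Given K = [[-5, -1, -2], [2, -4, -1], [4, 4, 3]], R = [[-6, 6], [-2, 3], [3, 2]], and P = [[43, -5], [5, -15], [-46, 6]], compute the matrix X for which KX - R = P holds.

KX = P + R = [[37, 1], [3, -12], [-43, 8]].
K is on the left of X, so left-multiply by K⁻¹: X = K⁻¹(P + R).
det K = 2; the adjugate gives K⁻¹ = [[-4, -5/2, -7/2], [-5, -7/2, -9/2], [12, 8, 11]].
X = K⁻¹(P + R) = [[-5, -2], [-2, 1], [-5, 4]].

X = [[-5, -2], [-2, 1], [-5, 4]]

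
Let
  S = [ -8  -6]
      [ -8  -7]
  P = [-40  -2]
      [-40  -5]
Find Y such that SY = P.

Y = [[5, -2], [0, 3]]

Since S multiplies Y on the left, Y = S⁻¹P.
S has determinant 8; S⁻¹ = [[-7/8, 3/4], [1, -1]].
Y = S⁻¹P = [[-7/8, 3/4], [1, -1]] · [[-40, -2], [-40, -5]] = [[5, -2], [0, 3]].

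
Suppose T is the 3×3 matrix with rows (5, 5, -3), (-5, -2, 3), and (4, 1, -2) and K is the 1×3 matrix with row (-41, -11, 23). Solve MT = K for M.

M = [[1, 6, -4]]

T is on the right of M, so right-multiply by T⁻¹: M = KT⁻¹.
T has determinant 6; T⁻¹ = [[1/6, 7/6, 3/2], [1/3, 1/3, 0], [1/2, 5/2, 5/2]].
M = KT⁻¹ = [[-41, -11, 23]] · [[1/6, 7/6, 3/2], [1/3, 1/3, 0], [1/2, 5/2, 5/2]] = [[1, 6, -4]].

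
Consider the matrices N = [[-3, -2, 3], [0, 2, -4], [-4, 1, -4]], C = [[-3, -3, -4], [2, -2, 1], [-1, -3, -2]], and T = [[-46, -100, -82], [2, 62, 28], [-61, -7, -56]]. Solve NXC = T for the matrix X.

Isolating X: multiply by N⁻¹ from the left and C⁻¹ from the right, so X = N⁻¹TC⁻¹.
det N = 4, so N⁻¹ = [[-1, -5/4, 1/2], [4, 6, -3], [2, 11/4, -3/2]].
C has determinant 2; C⁻¹ = [[7/2, 3, -11/2], [3/2, 1, -5/2], [-4, -3, 6]].
N⁻¹T = [[13, 19, 19], [11, -7, 8], [5, -19, -3]].
X = (N⁻¹T)C⁻¹ = [[-2, 1, -5], [-4, 2, 5], [1, 5, 2]].

X = [[-2, 1, -5], [-4, 2, 5], [1, 5, 2]]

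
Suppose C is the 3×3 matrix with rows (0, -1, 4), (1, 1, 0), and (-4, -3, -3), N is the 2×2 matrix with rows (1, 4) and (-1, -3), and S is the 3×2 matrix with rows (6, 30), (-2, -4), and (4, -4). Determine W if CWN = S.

W = [[-2, 2], [4, 2], [4, 2]]

Left-multiply by C⁻¹ and right-multiply by N⁻¹: W = C⁻¹SN⁻¹.
C has determinant 1; C⁻¹ = [[-3, -15, -4], [3, 16, 4], [1, 4, 1]].
N has determinant 1; N⁻¹ = [[-3, -4], [1, 1]].
C⁻¹S = [[-4, -14], [2, 10], [2, 10]].
W = (C⁻¹S)N⁻¹ = [[-2, 2], [4, 2], [4, 2]].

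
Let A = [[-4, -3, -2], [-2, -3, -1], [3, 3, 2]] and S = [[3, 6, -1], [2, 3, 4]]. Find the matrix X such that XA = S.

Since A sits to the right of X, X = SA⁻¹.
det A = 3, so A⁻¹ = [[-1, 0, -1], [1/3, -2/3, 0], [1, 1, 2]].
X = SA⁻¹ = [[3, 6, -1], [2, 3, 4]] · [[-1, 0, -1], [1/3, -2/3, 0], [1, 1, 2]] = [[-2, -5, -5], [3, 2, 6]].

X = [[-2, -5, -5], [3, 2, 6]]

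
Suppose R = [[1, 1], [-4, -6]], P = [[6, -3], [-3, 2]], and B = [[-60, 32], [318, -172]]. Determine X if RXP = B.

Isolating X: multiply by R⁻¹ from the left and P⁻¹ from the right, so X = R⁻¹BP⁻¹.
R has determinant -2; R⁻¹ = [[3, 1/2], [-2, -1/2]].
det P = 3, so P⁻¹ = [[2/3, 1], [1, 2]].
R⁻¹B = [[-21, 10], [-39, 22]].
X = (R⁻¹B)P⁻¹ = [[-4, -1], [-4, 5]].

X = [[-4, -1], [-4, 5]]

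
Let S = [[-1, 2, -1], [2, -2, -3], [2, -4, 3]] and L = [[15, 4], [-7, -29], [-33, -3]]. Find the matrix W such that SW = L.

W = [[-4, -5], [4, 2], [-3, 5]]

Left-multiplying both sides by S⁻¹ gives W = S⁻¹L.
det S = -2, so S⁻¹ = [[9, 1, 4], [6, 1/2, 5/2], [2, 0, 1]].
W = S⁻¹L = [[9, 1, 4], [6, 1/2, 5/2], [2, 0, 1]] · [[15, 4], [-7, -29], [-33, -3]] = [[-4, -5], [4, 2], [-3, 5]].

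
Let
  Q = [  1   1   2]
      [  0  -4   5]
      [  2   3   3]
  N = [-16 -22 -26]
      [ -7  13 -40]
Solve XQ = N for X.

Q is on the right of X, so right-multiply by Q⁻¹: X = NQ⁻¹.
Q has determinant -1; Q⁻¹ = [[27, -3, -13], [-10, 1, 5], [-8, 1, 4]].
X = NQ⁻¹ = [[-16, -22, -26], [-7, 13, -40]] · [[27, -3, -13], [-10, 1, 5], [-8, 1, 4]] = [[-4, 0, -6], [1, -6, -4]].

X = [[-4, 0, -6], [1, -6, -4]]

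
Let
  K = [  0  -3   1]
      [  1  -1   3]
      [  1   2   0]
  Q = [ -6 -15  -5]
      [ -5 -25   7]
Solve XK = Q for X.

X = [[4, -3, -3], [4, 1, -6]]

Right-multiplying both sides by K⁻¹ gives X = QK⁻¹.
det K = -6, so K⁻¹ = [[1, -1/3, 4/3], [-1/2, 1/6, -1/6], [-1/2, 1/2, -1/2]].
X = QK⁻¹ = [[-6, -15, -5], [-5, -25, 7]] · [[1, -1/3, 4/3], [-1/2, 1/6, -1/6], [-1/2, 1/2, -1/2]] = [[4, -3, -3], [4, 1, -6]].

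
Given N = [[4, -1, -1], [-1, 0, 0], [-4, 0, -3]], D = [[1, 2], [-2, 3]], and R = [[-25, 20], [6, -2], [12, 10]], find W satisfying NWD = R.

W = [[-2, 2], [-3, 0], [0, -2]]

W = N⁻¹RD⁻¹ (apply N⁻¹ on the left and D⁻¹ on the right).
N has determinant 3; N⁻¹ = [[0, -1, 0], [-1, -16/3, 1/3], [0, 4/3, -1/3]].
det D = 7; the adjugate gives D⁻¹ = [[3/7, -2/7], [2/7, 1/7]].
N⁻¹R = [[-6, 2], [-3, -6], [4, -6]].
W = (N⁻¹R)D⁻¹ = [[-2, 2], [-3, 0], [0, -2]].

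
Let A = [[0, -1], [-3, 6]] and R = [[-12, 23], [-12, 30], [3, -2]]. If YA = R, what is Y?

Y = [[1, 4], [-6, 4], [-4, -1]]

Right-multiplying both sides by A⁻¹ gives Y = RA⁻¹.
det A = -3; the adjugate gives A⁻¹ = [[-2, -1/3], [-1, 0]].
Y = RA⁻¹ = [[-12, 23], [-12, 30], [3, -2]] · [[-2, -1/3], [-1, 0]] = [[1, 4], [-6, 4], [-4, -1]].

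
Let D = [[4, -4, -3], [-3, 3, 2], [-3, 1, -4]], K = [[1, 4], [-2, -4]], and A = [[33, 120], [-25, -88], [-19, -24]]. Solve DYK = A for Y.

Y = [[5, 1], [2, 4], [-5, -3]]

Y = D⁻¹AK⁻¹ (apply D⁻¹ on the left and K⁻¹ on the right).
det D = -2; the adjugate gives D⁻¹ = [[7, 19/2, -1/2], [9, 25/2, -1/2], [-3, -4, 0]].
K has determinant 4; K⁻¹ = [[-1, -1], [1/2, 1/4]].
D⁻¹A = [[3, 16], [-6, -8], [1, -8]].
Y = (D⁻¹A)K⁻¹ = [[5, 1], [2, 4], [-5, -3]].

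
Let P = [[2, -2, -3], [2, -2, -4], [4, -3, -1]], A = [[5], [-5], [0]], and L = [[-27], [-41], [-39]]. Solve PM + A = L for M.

PM = L − A = [[-32], [-36], [-39]].
P is on the left of M, so left-multiply by P⁻¹: M = P⁻¹(L − A).
P has determinant 2; P⁻¹ = [[-5, 7/2, 1], [-7, 5, 1], [1, -1, 0]].
M = P⁻¹(L − A) = [[-5], [5], [4]].

M = [[-5], [5], [4]]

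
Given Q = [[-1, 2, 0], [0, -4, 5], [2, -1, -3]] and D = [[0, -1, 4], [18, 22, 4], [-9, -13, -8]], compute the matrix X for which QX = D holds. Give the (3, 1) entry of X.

6

Since Q multiplies X on the left, X = Q⁻¹D.
det Q = 3, so Q⁻¹ = [[17/3, 2, 10/3], [10/3, 1, 5/3], [8/3, 1, 4/3]].
X = Q⁻¹D = [[17/3, 2, 10/3], [10/3, 1, 5/3], [8/3, 1, 4/3]] · [[0, -1, 4], [18, 22, 4], [-9, -13, -8]] = [[6, -5, 4], [3, -3, 4], [6, 2, 4]].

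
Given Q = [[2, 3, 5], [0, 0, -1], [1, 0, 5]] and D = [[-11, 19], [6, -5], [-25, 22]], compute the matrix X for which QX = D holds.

X = [[5, -3], [3, 0], [-6, 5]]

Left-multiplying both sides by Q⁻¹ gives X = Q⁻¹D.
det Q = -3; the adjugate gives Q⁻¹ = [[0, 5, 1], [1/3, -5/3, -2/3], [0, -1, 0]].
X = Q⁻¹D = [[0, 5, 1], [1/3, -5/3, -2/3], [0, -1, 0]] · [[-11, 19], [6, -5], [-25, 22]] = [[5, -3], [3, 0], [-6, 5]].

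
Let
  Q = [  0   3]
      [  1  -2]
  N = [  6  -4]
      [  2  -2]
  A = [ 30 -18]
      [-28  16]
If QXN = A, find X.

Left-multiply by Q⁻¹ and right-multiply by N⁻¹: X = Q⁻¹AN⁻¹.
det Q = -3, so Q⁻¹ = [[2/3, 1], [1/3, 0]].
N has determinant -4; N⁻¹ = [[1/2, -1], [1/2, -3/2]].
Q⁻¹A = [[-8, 4], [10, -6]].
X = (Q⁻¹A)N⁻¹ = [[-2, 2], [2, -1]].

X = [[-2, 2], [2, -1]]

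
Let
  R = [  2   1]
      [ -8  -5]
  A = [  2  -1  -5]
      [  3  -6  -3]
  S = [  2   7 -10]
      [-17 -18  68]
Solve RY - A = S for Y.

RY = S + A = [[4, 6, -15], [-14, -24, 65]].
R is on the left of Y, so left-multiply by R⁻¹: Y = R⁻¹(S + A).
R has determinant -2; R⁻¹ = [[5/2, 1/2], [-4, -1]].
Y = R⁻¹(S + A) = [[3, 3, -5], [-2, 0, -5]].

Y = [[3, 3, -5], [-2, 0, -5]]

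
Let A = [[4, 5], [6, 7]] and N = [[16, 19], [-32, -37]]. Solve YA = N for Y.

Since A sits to the right of Y, Y = NA⁻¹.
det A = -2; the adjugate gives A⁻¹ = [[-7/2, 5/2], [3, -2]].
Y = NA⁻¹ = [[16, 19], [-32, -37]] · [[-7/2, 5/2], [3, -2]] = [[1, 2], [1, -6]].

Y = [[1, 2], [1, -6]]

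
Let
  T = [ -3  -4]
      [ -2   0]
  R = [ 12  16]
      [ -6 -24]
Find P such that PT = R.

P = [[-4, 0], [6, -6]]

Right-multiplying both sides by T⁻¹ gives P = RT⁻¹.
T has determinant -8; T⁻¹ = [[0, -1/2], [-1/4, 3/8]].
P = RT⁻¹ = [[12, 16], [-6, -24]] · [[0, -1/2], [-1/4, 3/8]] = [[-4, 0], [6, -6]].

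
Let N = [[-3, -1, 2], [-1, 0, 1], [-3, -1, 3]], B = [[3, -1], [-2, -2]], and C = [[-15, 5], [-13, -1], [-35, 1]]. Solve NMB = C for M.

Left-multiply by N⁻¹ and right-multiply by B⁻¹: M = N⁻¹CB⁻¹.
det N = -1, so N⁻¹ = [[-1, -1, 1], [0, 3, -1], [-1, 0, 1]].
det B = -8; the adjugate gives B⁻¹ = [[1/4, -1/8], [-1/4, -3/8]].
N⁻¹C = [[-7, -3], [-4, -4], [-20, -4]].
M = (N⁻¹C)B⁻¹ = [[-1, 2], [0, 2], [-4, 4]].

M = [[-1, 2], [0, 2], [-4, 4]]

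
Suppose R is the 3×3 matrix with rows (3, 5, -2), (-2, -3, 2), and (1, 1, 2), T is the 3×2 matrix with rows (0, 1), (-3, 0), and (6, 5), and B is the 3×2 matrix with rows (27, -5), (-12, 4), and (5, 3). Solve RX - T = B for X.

RX = B + T = [[27, -4], [-15, 4], [11, 8]].
Since R multiplies X on the left, X = R⁻¹(B + T).
det R = 4; the adjugate gives R⁻¹ = [[-2, -3, 1], [3/2, 2, -1/2], [1/4, 1/2, 1/4]].
X = R⁻¹(B + T) = [[2, 4], [5, -2], [2, 3]].

X = [[2, 4], [5, -2], [2, 3]]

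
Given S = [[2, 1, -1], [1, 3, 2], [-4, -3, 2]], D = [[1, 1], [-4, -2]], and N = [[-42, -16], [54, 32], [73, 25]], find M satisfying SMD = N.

M = [[3, 5], [3, -2], [-1, -5]]

Isolating M: multiply by S⁻¹ from the left and D⁻¹ from the right, so M = S⁻¹ND⁻¹.
S has determinant 5; S⁻¹ = [[12/5, 1/5, 1], [-2, 0, -1], [9/5, 2/5, 1]].
det D = 2; the adjugate gives D⁻¹ = [[-1, -1/2], [2, 1/2]].
S⁻¹N = [[-17, -7], [11, 7], [19, 9]].
M = (S⁻¹N)D⁻¹ = [[3, 5], [3, -2], [-1, -5]].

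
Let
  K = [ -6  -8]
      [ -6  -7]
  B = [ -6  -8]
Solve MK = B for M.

M = [[1, 0]]

K is on the right of M, so right-multiply by K⁻¹: M = BK⁻¹.
K has determinant -6; K⁻¹ = [[7/6, -4/3], [-1, 1]].
M = BK⁻¹ = [[-6, -8]] · [[7/6, -4/3], [-1, 1]] = [[1, 0]].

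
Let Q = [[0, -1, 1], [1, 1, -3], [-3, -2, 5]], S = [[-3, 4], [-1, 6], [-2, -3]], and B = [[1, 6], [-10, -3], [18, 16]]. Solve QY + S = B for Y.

Y = [[-3, -3], [-3, 0], [1, 2]]

QY = B − S = [[4, 2], [-9, -9], [20, 19]].
Q is on the left of Y, so left-multiply by Q⁻¹: Y = Q⁻¹(B − S).
det Q = -3, so Q⁻¹ = [[1/3, -1, -2/3], [-4/3, -1, -1/3], [-1/3, -1, -1/3]].
Y = Q⁻¹(B − S) = [[-3, -3], [-3, 0], [1, 2]].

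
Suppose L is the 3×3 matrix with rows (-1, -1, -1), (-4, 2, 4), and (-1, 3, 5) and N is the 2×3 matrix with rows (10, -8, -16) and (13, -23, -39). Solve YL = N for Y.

Y = [[-3, -1, -3], [1, -2, -6]]

L is on the right of Y, so right-multiply by L⁻¹: Y = NL⁻¹.
L has determinant -4; L⁻¹ = [[1/2, -1/2, 1/2], [-4, 3/2, -2], [5/2, -1, 3/2]].
Y = NL⁻¹ = [[10, -8, -16], [13, -23, -39]] · [[1/2, -1/2, 1/2], [-4, 3/2, -2], [5/2, -1, 3/2]] = [[-3, -1, -3], [1, -2, -6]].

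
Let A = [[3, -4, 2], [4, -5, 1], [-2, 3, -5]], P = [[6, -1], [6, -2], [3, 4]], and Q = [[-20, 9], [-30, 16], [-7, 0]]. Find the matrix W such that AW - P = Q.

AW = Q + P = [[-14, 8], [-24, 14], [-4, 4]].
Since A multiplies W on the left, W = A⁻¹(Q + P).
det A = -2, so A⁻¹ = [[-11, 7, -3], [-9, 11/2, -5/2], [-1, 1/2, -1/2]].
W = A⁻¹(Q + P) = [[-2, -2], [4, -5], [4, -3]].

W = [[-2, -2], [4, -5], [4, -3]]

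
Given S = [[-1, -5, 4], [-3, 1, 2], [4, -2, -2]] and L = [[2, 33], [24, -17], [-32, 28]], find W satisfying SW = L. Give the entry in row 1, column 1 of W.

-5

Since S multiplies W on the left, W = S⁻¹L.
det S = -4; the adjugate gives S⁻¹ = [[-1/2, 9/2, 7/2], [-1/2, 7/2, 5/2], [-1/2, 11/2, 4]].
W = S⁻¹L = [[-1/2, 9/2, 7/2], [-1/2, 7/2, 5/2], [-1/2, 11/2, 4]] · [[2, 33], [24, -17], [-32, 28]] = [[-5, 5], [3, -6], [3, 2]].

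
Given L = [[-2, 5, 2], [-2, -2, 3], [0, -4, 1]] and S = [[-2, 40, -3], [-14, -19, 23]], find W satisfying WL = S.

L is on the right of W, so right-multiply by L⁻¹: W = SL⁻¹.
det L = 6, so L⁻¹ = [[5/3, -13/6, 19/6], [1/3, -1/3, 1/3], [4/3, -4/3, 7/3]].
W = SL⁻¹ = [[-2, 40, -3], [-14, -19, 23]] · [[5/3, -13/6, 19/6], [1/3, -1/3, 1/3], [4/3, -4/3, 7/3]] = [[6, -5, 0], [1, 6, 3]].

W = [[6, -5, 0], [1, 6, 3]]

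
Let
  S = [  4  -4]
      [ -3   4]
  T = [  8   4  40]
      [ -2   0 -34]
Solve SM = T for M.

M = [[6, 4, 6], [4, 3, -4]]

Left-multiplying both sides by S⁻¹ gives M = S⁻¹T.
det S = 4; the adjugate gives S⁻¹ = [[1, 1], [3/4, 1]].
M = S⁻¹T = [[1, 1], [3/4, 1]] · [[8, 4, 40], [-2, 0, -34]] = [[6, 4, 6], [4, 3, -4]].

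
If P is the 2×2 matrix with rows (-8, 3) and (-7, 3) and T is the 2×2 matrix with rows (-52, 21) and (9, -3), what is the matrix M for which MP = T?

M = [[3, 4], [-2, 1]]

Right-multiplying both sides by P⁻¹ gives M = TP⁻¹.
P has determinant -3; P⁻¹ = [[-1, 1], [-7/3, 8/3]].
M = TP⁻¹ = [[-52, 21], [9, -3]] · [[-1, 1], [-7/3, 8/3]] = [[3, 4], [-2, 1]].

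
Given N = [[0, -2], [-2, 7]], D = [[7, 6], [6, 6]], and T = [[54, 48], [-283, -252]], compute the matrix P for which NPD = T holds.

Left-multiply by N⁻¹ and right-multiply by D⁻¹: P = N⁻¹TD⁻¹.
det N = -4; the adjugate gives N⁻¹ = [[-7/4, -1/2], [-1/2, 0]].
D has determinant 6; D⁻¹ = [[1, -1], [-1, 7/6]].
N⁻¹T = [[47, 42], [-27, -24]].
P = (N⁻¹T)D⁻¹ = [[5, 2], [-3, -1]].

P = [[5, 2], [-3, -1]]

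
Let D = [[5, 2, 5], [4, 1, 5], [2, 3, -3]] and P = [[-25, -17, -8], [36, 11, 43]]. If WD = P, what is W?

Since D sits to the right of W, W = PD⁻¹.
det D = 4, so D⁻¹ = [[-9/2, 21/4, 5/4], [11/2, -25/4, -5/4], [5/2, -11/4, -3/4]].
W = PD⁻¹ = [[-25, -17, -8], [36, 11, 43]] · [[-9/2, 21/4, 5/4], [11/2, -25/4, -5/4], [5/2, -11/4, -3/4]] = [[-1, -3, -4], [6, 2, -1]].

W = [[-1, -3, -4], [6, 2, -1]]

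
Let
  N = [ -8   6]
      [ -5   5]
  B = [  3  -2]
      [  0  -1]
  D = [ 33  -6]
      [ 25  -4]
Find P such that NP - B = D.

P = [[-3, 1], [2, 0]]

NP = D + B = [[36, -8], [25, -5]].
N is on the left of P, so left-multiply by N⁻¹: P = N⁻¹(D + B).
N has determinant -10; N⁻¹ = [[-1/2, 3/5], [-1/2, 4/5]].
P = N⁻¹(D + B) = [[-3, 1], [2, 0]].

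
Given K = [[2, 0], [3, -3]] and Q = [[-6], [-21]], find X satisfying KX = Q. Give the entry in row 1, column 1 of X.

Since K multiplies X on the left, X = K⁻¹Q.
det K = -6, so K⁻¹ = [[1/2, 0], [1/2, -1/3]].
X = K⁻¹Q = [[1/2, 0], [1/2, -1/3]] · [[-6], [-21]] = [[-3], [4]].

-3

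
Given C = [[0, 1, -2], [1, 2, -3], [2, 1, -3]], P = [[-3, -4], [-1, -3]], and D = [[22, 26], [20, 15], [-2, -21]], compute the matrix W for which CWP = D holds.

W = C⁻¹DP⁻¹ (apply C⁻¹ on the left and P⁻¹ on the right).
det C = 3, so C⁻¹ = [[-1, 1/3, 1/3], [-1, 4/3, -2/3], [-1, 2/3, -1/3]].
det P = 5; the adjugate gives P⁻¹ = [[-3/5, 4/5], [1/5, -3/5]].
C⁻¹D = [[-16, -28], [6, 8], [-8, -9]].
W = (C⁻¹D)P⁻¹ = [[4, 4], [-2, 0], [3, -1]].

W = [[4, 4], [-2, 0], [3, -1]]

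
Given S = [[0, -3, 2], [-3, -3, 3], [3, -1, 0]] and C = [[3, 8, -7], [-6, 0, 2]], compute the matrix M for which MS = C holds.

S is on the right of M, so right-multiply by S⁻¹: M = CS⁻¹.
S has determinant -3; S⁻¹ = [[-1, 2/3, 1], [-3, 2, 2], [-4, 3, 3]].
M = CS⁻¹ = [[3, 8, -7], [-6, 0, 2]] · [[-1, 2/3, 1], [-3, 2, 2], [-4, 3, 3]] = [[1, -3, -2], [-2, 2, 0]].

M = [[1, -3, -2], [-2, 2, 0]]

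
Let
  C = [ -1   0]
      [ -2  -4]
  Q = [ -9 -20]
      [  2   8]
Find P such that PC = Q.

P = [[-1, 5], [2, -2]]

C is on the right of P, so right-multiply by C⁻¹: P = QC⁻¹.
C has determinant 4; C⁻¹ = [[-1, 0], [1/2, -1/4]].
P = QC⁻¹ = [[-9, -20], [2, 8]] · [[-1, 0], [1/2, -1/4]] = [[-1, 5], [2, -2]].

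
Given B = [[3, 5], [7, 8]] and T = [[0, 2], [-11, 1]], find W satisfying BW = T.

B is on the left of W, so left-multiply by B⁻¹: W = B⁻¹T.
det B = -11; the adjugate gives B⁻¹ = [[-8/11, 5/11], [7/11, -3/11]].
W = B⁻¹T = [[-8/11, 5/11], [7/11, -3/11]] · [[0, 2], [-11, 1]] = [[-5, -1], [3, 1]].

W = [[-5, -1], [3, 1]]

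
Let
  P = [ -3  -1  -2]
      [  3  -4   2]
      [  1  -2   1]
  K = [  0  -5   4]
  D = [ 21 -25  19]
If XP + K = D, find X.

XP = D − K = [[21, -20, 15]].
Right-multiplying both sides by P⁻¹ gives X = (D − K)P⁻¹.
P has determinant 5; P⁻¹ = [[0, 1, -2], [-1/5, -1/5, 0], [-2/5, -7/5, 3]].
X = (D − K)P⁻¹ = [[-2, 4, 3]].

X = [[-2, 4, 3]]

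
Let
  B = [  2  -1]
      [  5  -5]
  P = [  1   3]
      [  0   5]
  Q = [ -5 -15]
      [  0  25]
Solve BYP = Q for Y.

Y = B⁻¹QP⁻¹ (apply B⁻¹ on the left and P⁻¹ on the right).
B has determinant -5; B⁻¹ = [[1, -1/5], [1, -2/5]].
det P = 5; the adjugate gives P⁻¹ = [[1, -3/5], [0, 1/5]].
B⁻¹Q = [[-5, -20], [-5, -25]].
Y = (B⁻¹Q)P⁻¹ = [[-5, -1], [-5, -2]].

Y = [[-5, -1], [-5, -2]]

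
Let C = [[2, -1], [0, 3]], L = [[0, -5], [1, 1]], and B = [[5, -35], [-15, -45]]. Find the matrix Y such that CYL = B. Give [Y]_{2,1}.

2

Y = C⁻¹BL⁻¹ (apply C⁻¹ on the left and L⁻¹ on the right).
C has determinant 6; C⁻¹ = [[1/2, 1/6], [0, 1/3]].
L has determinant 5; L⁻¹ = [[1/5, 1], [-1/5, 0]].
C⁻¹B = [[0, -25], [-5, -15]].
Y = (C⁻¹B)L⁻¹ = [[5, 0], [2, -5]].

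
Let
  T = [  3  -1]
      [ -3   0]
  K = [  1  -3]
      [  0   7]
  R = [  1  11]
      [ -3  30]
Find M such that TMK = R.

M = [[1, -1], [2, -5]]

M = T⁻¹RK⁻¹ (apply T⁻¹ on the left and K⁻¹ on the right).
det T = -3, so T⁻¹ = [[0, -1/3], [-1, -1]].
K has determinant 7; K⁻¹ = [[1, 3/7], [0, 1/7]].
T⁻¹R = [[1, -10], [2, -41]].
M = (T⁻¹R)K⁻¹ = [[1, -1], [2, -5]].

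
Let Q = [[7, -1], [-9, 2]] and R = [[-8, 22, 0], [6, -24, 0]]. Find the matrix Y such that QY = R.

Y = [[-2, 4, 0], [-6, 6, 0]]

Q is on the left of Y, so left-multiply by Q⁻¹: Y = Q⁻¹R.
det Q = 5, so Q⁻¹ = [[2/5, 1/5], [9/5, 7/5]].
Y = Q⁻¹R = [[2/5, 1/5], [9/5, 7/5]] · [[-8, 22, 0], [6, -24, 0]] = [[-2, 4, 0], [-6, 6, 0]].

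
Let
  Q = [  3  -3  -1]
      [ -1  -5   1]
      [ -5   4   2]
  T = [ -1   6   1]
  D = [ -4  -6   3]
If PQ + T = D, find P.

P = [[-5, 3, -3]]

PQ = D − T = [[-3, -12, 2]].
Since Q sits to the right of P, P = (D − T)Q⁻¹.
det Q = -4, so Q⁻¹ = [[7/2, -1/2, 2], [3/4, -1/4, 1/2], [29/4, -3/4, 9/2]].
P = (D − T)Q⁻¹ = [[-5, 3, -3]].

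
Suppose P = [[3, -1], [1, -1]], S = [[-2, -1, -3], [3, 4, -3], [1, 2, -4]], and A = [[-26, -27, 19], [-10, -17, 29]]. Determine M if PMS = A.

M = [[5, 2, -4], [4, 2, 4]]

Isolating M: multiply by P⁻¹ from the left and S⁻¹ from the right, so M = P⁻¹AS⁻¹.
det P = -2, so P⁻¹ = [[1/2, -1/2], [1/2, -3/2]].
S has determinant 5; S⁻¹ = [[-2, -2, 3], [9/5, 11/5, -3], [2/5, 3/5, -1]].
P⁻¹A = [[-8, -5, -5], [2, 12, -34]].
M = (P⁻¹A)S⁻¹ = [[5, 2, -4], [4, 2, 4]].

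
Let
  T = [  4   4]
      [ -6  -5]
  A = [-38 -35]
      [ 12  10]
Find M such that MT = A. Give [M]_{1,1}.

Since T sits to the right of M, M = AT⁻¹.
T has determinant 4; T⁻¹ = [[-5/4, -1], [3/2, 1]].
M = AT⁻¹ = [[-38, -35], [12, 10]] · [[-5/4, -1], [3/2, 1]] = [[-5, 3], [0, -2]].

-5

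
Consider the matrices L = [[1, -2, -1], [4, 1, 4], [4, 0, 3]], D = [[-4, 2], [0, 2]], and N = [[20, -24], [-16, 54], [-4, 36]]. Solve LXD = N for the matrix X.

X = L⁻¹ND⁻¹ (apply L⁻¹ on the left and D⁻¹ on the right).
L has determinant -1; L⁻¹ = [[-3, -6, 7], [-4, -7, 8], [4, 8, -9]].
D has determinant -8; D⁻¹ = [[-1/4, 1/4], [0, 1/2]].
L⁻¹N = [[8, 0], [0, 6], [-12, 12]].
X = (L⁻¹N)D⁻¹ = [[-2, 2], [0, 3], [3, 3]].

X = [[-2, 2], [0, 3], [3, 3]]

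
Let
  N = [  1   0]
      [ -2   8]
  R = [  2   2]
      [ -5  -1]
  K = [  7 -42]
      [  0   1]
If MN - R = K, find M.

MN = K + R = [[9, -40], [-5, 0]].
Right-multiplying both sides by N⁻¹ gives M = (K + R)N⁻¹.
det N = 8, so N⁻¹ = [[1, 0], [1/4, 1/8]].
M = (K + R)N⁻¹ = [[-1, -5], [-5, 0]].

M = [[-1, -5], [-5, 0]]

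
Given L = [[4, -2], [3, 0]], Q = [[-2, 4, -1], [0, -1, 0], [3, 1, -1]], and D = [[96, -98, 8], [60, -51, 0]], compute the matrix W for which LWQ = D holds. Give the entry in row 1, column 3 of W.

4

Left-multiply by L⁻¹ and right-multiply by Q⁻¹: W = L⁻¹DQ⁻¹.
det L = 6; the adjugate gives L⁻¹ = [[0, 1/3], [-1/2, 2/3]].
det Q = -5, so Q⁻¹ = [[-1/5, -3/5, 1/5], [0, -1, 0], [-3/5, -14/5, -2/5]].
L⁻¹D = [[20, -17, 0], [-8, 15, -4]].
W = (L⁻¹D)Q⁻¹ = [[-4, 5, 4], [4, 1, 0]].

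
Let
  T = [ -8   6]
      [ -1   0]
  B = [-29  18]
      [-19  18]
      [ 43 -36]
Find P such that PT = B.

P = [[3, 5], [3, -5], [-6, 5]]

T is on the right of P, so right-multiply by T⁻¹: P = BT⁻¹.
det T = 6, so T⁻¹ = [[0, -1], [1/6, -4/3]].
P = BT⁻¹ = [[-29, 18], [-19, 18], [43, -36]] · [[0, -1], [1/6, -4/3]] = [[3, 5], [3, -5], [-6, 5]].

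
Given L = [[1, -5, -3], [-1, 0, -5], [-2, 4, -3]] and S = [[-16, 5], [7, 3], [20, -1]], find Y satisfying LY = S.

L is on the left of Y, so left-multiply by L⁻¹: Y = L⁻¹S.
det L = -3; the adjugate gives L⁻¹ = [[-20/3, 9, -25/3], [-7/3, 3, -8/3], [4/3, -2, 5/3]].
Y = L⁻¹S = [[-20/3, 9, -25/3], [-7/3, 3, -8/3], [4/3, -2, 5/3]] · [[-16, 5], [7, 3], [20, -1]] = [[3, 2], [5, 0], [-2, -1]].

Y = [[3, 2], [5, 0], [-2, -1]]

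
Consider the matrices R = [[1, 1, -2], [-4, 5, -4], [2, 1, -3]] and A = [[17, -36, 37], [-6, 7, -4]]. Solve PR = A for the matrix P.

P = [[-5, -6, -1], [6, 1, -4]]

Right-multiplying both sides by R⁻¹ gives P = AR⁻¹.
det R = -3, so R⁻¹ = [[11/3, -1/3, -2], [20/3, -1/3, -4], [14/3, -1/3, -3]].
P = AR⁻¹ = [[17, -36, 37], [-6, 7, -4]] · [[11/3, -1/3, -2], [20/3, -1/3, -4], [14/3, -1/3, -3]] = [[-5, -6, -1], [6, 1, -4]].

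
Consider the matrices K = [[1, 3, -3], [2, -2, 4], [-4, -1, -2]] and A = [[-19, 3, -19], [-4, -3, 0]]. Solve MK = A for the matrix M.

Right-multiplying both sides by K⁻¹ gives M = AK⁻¹.
det K = 2; the adjugate gives K⁻¹ = [[4, 9/2, 3], [-6, -7, -5], [-5, -11/2, -4]].
M = AK⁻¹ = [[-19, 3, -19], [-4, -3, 0]] · [[4, 9/2, 3], [-6, -7, -5], [-5, -11/2, -4]] = [[1, -2, 4], [2, 3, 3]].

M = [[1, -2, 4], [2, 3, 3]]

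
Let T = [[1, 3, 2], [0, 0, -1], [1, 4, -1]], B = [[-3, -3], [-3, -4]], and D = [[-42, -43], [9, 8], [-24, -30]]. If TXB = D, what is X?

Isolating X: multiply by T⁻¹ from the left and B⁻¹ from the right, so X = T⁻¹DB⁻¹.
det T = 1, so T⁻¹ = [[4, 11, -3], [-1, -3, 1], [0, -1, 0]].
det B = 3; the adjugate gives B⁻¹ = [[-4/3, 1], [1, -1]].
T⁻¹D = [[3, 6], [-9, -11], [-9, -8]].
X = (T⁻¹D)B⁻¹ = [[2, -3], [1, 2], [4, -1]].

X = [[2, -3], [1, 2], [4, -1]]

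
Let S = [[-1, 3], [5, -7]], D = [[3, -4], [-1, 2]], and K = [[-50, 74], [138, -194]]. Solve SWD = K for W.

W = [[4, 4], [-3, 5]]

W = S⁻¹KD⁻¹ (apply S⁻¹ on the left and D⁻¹ on the right).
S has determinant -8; S⁻¹ = [[7/8, 3/8], [5/8, 1/8]].
D has determinant 2; D⁻¹ = [[1, 2], [1/2, 3/2]].
S⁻¹K = [[8, -8], [-14, 22]].
W = (S⁻¹K)D⁻¹ = [[4, 4], [-3, 5]].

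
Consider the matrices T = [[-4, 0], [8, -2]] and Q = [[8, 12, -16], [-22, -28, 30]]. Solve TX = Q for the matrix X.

Left-multiplying both sides by T⁻¹ gives X = T⁻¹Q.
det T = 8; the adjugate gives T⁻¹ = [[-1/4, 0], [-1, -1/2]].
X = T⁻¹Q = [[-1/4, 0], [-1, -1/2]] · [[8, 12, -16], [-22, -28, 30]] = [[-2, -3, 4], [3, 2, 1]].

X = [[-2, -3, 4], [3, 2, 1]]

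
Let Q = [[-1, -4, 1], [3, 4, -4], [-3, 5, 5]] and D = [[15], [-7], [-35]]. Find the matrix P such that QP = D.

P = [[-5], [-4], [-6]]

Left-multiplying both sides by Q⁻¹ gives P = Q⁻¹D.
det Q = -1, so Q⁻¹ = [[-40, -25, -12], [3, 2, 1], [-27, -17, -8]].
P = Q⁻¹D = [[-40, -25, -12], [3, 2, 1], [-27, -17, -8]] · [[15], [-7], [-35]] = [[-5], [-4], [-6]].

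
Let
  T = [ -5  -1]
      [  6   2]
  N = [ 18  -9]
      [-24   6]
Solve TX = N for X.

X = [[-3, 3], [-3, -6]]

Left-multiplying both sides by T⁻¹ gives X = T⁻¹N.
T has determinant -4; T⁻¹ = [[-1/2, -1/4], [3/2, 5/4]].
X = T⁻¹N = [[-1/2, -1/4], [3/2, 5/4]] · [[18, -9], [-24, 6]] = [[-3, 3], [-3, -6]].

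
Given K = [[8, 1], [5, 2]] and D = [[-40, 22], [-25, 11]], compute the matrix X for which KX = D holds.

Left-multiplying both sides by K⁻¹ gives X = K⁻¹D.
det K = 11; the adjugate gives K⁻¹ = [[2/11, -1/11], [-5/11, 8/11]].
X = K⁻¹D = [[2/11, -1/11], [-5/11, 8/11]] · [[-40, 22], [-25, 11]] = [[-5, 3], [0, -2]].

X = [[-5, 3], [0, -2]]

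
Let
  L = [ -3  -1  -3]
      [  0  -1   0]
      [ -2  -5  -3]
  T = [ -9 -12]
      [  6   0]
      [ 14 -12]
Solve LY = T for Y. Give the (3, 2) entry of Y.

Since L multiplies Y on the left, Y = L⁻¹T.
det L = -3; the adjugate gives L⁻¹ = [[-1, -4, 1], [0, -1, 0], [2/3, 13/3, -1]].
Y = L⁻¹T = [[-1, -4, 1], [0, -1, 0], [2/3, 13/3, -1]] · [[-9, -12], [6, 0], [14, -12]] = [[-1, 0], [-6, 0], [6, 4]].

4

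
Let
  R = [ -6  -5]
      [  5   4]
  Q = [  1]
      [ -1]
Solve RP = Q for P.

Left-multiplying both sides by R⁻¹ gives P = R⁻¹Q.
R has determinant 1; R⁻¹ = [[4, 5], [-5, -6]].
P = R⁻¹Q = [[4, 5], [-5, -6]] · [[1], [-1]] = [[-1], [1]].

P = [[-1], [1]]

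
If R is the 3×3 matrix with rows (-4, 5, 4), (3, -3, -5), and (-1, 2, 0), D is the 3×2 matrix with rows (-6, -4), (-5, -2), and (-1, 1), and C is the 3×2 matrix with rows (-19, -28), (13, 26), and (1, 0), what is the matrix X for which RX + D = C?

X = [[4, 1], [3, 0], [-3, -5]]

RX = C − D = [[-13, -24], [18, 28], [2, -1]].
R is on the left of X, so left-multiply by R⁻¹: X = R⁻¹(C − D).
det R = -3, so R⁻¹ = [[-10/3, -8/3, 13/3], [-5/3, -4/3, 8/3], [-1, -1, 1]].
X = R⁻¹(C − D) = [[4, 1], [3, 0], [-3, -5]].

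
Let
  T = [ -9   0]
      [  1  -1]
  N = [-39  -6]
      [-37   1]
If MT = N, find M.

M = [[5, 6], [4, -1]]

Right-multiplying both sides by T⁻¹ gives M = NT⁻¹.
det T = 9; the adjugate gives T⁻¹ = [[-1/9, 0], [-1/9, -1]].
M = NT⁻¹ = [[-39, -6], [-37, 1]] · [[-1/9, 0], [-1/9, -1]] = [[5, 6], [4, -1]].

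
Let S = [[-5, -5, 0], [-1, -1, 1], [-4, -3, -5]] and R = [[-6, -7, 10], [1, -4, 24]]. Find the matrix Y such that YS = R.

S is on the right of Y, so right-multiply by S⁻¹: Y = RS⁻¹.
det S = 5, so S⁻¹ = [[8/5, -5, -1], [-9/5, 5, 1], [-1/5, 1, 0]].
Y = RS⁻¹ = [[-6, -7, 10], [1, -4, 24]] · [[8/5, -5, -1], [-9/5, 5, 1], [-1/5, 1, 0]] = [[1, 5, -1], [4, -1, -5]].

Y = [[1, 5, -1], [4, -1, -5]]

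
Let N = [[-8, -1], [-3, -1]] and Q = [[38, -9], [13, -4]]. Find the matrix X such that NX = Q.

X = [[-5, 1], [2, 1]]

Left-multiplying both sides by N⁻¹ gives X = N⁻¹Q.
N has determinant 5; N⁻¹ = [[-1/5, 1/5], [3/5, -8/5]].
X = N⁻¹Q = [[-1/5, 1/5], [3/5, -8/5]] · [[38, -9], [13, -4]] = [[-5, 1], [2, 1]].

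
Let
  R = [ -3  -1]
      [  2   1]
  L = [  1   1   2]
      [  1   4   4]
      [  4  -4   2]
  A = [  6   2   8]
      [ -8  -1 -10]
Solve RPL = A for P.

P = [[3, -1, 0], [-3, -1, -2]]

Left-multiply by R⁻¹ and right-multiply by L⁻¹: P = R⁻¹AL⁻¹.
det R = -1; the adjugate gives R⁻¹ = [[-1, -1], [2, 3]].
det L = -2, so L⁻¹ = [[-12, 5, 2], [-7, 3, 1], [10, -4, -3/2]].
R⁻¹A = [[2, -1, 2], [-12, 1, -14]].
P = (R⁻¹A)L⁻¹ = [[3, -1, 0], [-3, -1, -2]].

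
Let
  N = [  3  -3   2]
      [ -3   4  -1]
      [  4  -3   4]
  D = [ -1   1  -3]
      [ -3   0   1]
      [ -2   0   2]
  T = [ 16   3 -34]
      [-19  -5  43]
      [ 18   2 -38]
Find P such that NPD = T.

Left-multiply by N⁻¹ and right-multiply by D⁻¹: P = N⁻¹TD⁻¹.
det N = 1; the adjugate gives N⁻¹ = [[13, 6, -5], [8, 4, -3], [-7, -3, 3]].
det D = 4, so D⁻¹ = [[0, -1/2, 1/4], [1, -2, 5/2], [0, -1/2, 3/4]].
N⁻¹T = [[4, -1, 6], [-2, -2, 14], [-1, 0, -5]].
P = (N⁻¹T)D⁻¹ = [[-1, -3, 3], [-2, -2, 5], [0, 3, -4]].

P = [[-1, -3, 3], [-2, -2, 5], [0, 3, -4]]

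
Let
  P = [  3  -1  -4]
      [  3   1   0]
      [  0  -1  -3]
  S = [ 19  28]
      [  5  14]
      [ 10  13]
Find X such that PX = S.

P is on the left of X, so left-multiply by P⁻¹: X = P⁻¹S.
P has determinant -6; P⁻¹ = [[1/2, -1/6, -2/3], [-3/2, 3/2, 2], [1/2, -1/2, -1]].
X = P⁻¹S = [[1/2, -1/6, -2/3], [-3/2, 3/2, 2], [1/2, -1/2, -1]] · [[19, 28], [5, 14], [10, 13]] = [[2, 3], [-1, 5], [-3, -6]].

X = [[2, 3], [-1, 5], [-3, -6]]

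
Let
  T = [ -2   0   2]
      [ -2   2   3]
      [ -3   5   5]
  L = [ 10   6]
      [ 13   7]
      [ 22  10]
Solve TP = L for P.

P = [[-4, 0], [1, -1], [1, 3]]

Since T multiplies P on the left, P = T⁻¹L.
T has determinant 2; T⁻¹ = [[-5/2, 5, -2], [1/2, -2, 1], [-2, 5, -2]].
P = T⁻¹L = [[-5/2, 5, -2], [1/2, -2, 1], [-2, 5, -2]] · [[10, 6], [13, 7], [22, 10]] = [[-4, 0], [1, -1], [1, 3]].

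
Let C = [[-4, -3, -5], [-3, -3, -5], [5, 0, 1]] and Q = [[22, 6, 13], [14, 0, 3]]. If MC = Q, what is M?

M = [[-1, -1, 3], [1, -1, 3]]

Since C sits to the right of M, M = QC⁻¹.
det C = 3; the adjugate gives C⁻¹ = [[-1, 1, 0], [-22/3, 7, -5/3], [5, -5, 1]].
M = QC⁻¹ = [[22, 6, 13], [14, 0, 3]] · [[-1, 1, 0], [-22/3, 7, -5/3], [5, -5, 1]] = [[-1, -1, 3], [1, -1, 3]].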